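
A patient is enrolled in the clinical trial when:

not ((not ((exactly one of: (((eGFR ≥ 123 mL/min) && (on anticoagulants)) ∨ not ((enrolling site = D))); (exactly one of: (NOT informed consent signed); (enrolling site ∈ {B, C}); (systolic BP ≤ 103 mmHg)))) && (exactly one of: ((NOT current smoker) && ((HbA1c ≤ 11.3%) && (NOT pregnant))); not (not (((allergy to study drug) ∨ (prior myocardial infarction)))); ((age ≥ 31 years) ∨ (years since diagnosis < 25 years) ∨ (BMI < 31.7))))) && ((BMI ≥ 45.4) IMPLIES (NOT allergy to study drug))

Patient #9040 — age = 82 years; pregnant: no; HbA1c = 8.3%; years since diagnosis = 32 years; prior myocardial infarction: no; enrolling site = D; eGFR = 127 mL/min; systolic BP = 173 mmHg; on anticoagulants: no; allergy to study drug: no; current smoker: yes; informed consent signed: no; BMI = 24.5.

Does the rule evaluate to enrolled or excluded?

Enrolled

Atomic conditions:
  eGFR ≥ 123 mL/min: 127 ≥ 123 is true
  on anticoagulants: no → false
  enrolling site = D: D == D is true
  NOT informed consent signed: no → true
  enrolling site ∈ {B, C}: D is not in the set → false
  systolic BP ≤ 103 mmHg: 173 ≤ 103 is false
  NOT current smoker: yes → false
  HbA1c ≤ 11.3%: 8.3 ≤ 11.3 is true
  NOT pregnant: no → true
  allergy to study drug: no → false
  prior myocardial infarction: no → false
  age ≥ 31 years: 82 ≥ 31 is true
  years since diagnosis < 25 years: 32 < 25 is false
  BMI < 31.7: 24.5 < 31.7 is true
  BMI ≥ 45.4: 24.5 ≥ 45.4 is false
  NOT allergy to study drug: no → true
Combine:
[1.1.1.1.1.1] true AND false = false
[1.1.1.1.1.2] NOT true = false
[1.1.1.1.1] false OR false = false
[1.1.1.1.2] exactly-one(true, false, false) = true
[1.1.1.1] exactly-one(false, true) = true
[1.1.1] NOT true = false
[1.1.2.1.2] true AND true = true
[1.1.2.1] false AND true = false
[1.1.2.2.1.1] false OR false = false
[1.1.2.2.1] NOT false = true
[1.1.2.2] NOT true = false
[1.1.2.3] true OR false OR true = true
[1.1.2] exactly-one(false, false, true) = true
[1.1] false AND true = false
[1] NOT false = true
[2] false → true (antecedent false ⇒ implication holds) = true
[root] true AND true = true
Overall: true → enrolled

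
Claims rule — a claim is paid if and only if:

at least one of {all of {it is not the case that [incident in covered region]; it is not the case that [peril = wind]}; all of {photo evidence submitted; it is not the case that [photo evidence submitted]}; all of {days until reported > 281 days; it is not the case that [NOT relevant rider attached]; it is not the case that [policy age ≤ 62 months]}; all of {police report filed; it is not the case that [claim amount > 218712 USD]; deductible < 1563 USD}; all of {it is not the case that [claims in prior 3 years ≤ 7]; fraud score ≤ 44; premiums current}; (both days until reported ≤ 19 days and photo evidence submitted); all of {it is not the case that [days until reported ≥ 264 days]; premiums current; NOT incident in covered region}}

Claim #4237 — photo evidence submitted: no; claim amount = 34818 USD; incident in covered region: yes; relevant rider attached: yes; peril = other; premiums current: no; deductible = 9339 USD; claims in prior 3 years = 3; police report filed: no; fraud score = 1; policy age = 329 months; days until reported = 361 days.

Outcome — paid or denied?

Atomic conditions:
  incident in covered region: yes → true
  peril = wind: other == wind is false
  photo evidence submitted: no → false
  days until reported > 281 days: 361 > 281 is true
  NOT relevant rider attached: yes → false
  policy age ≤ 62 months: 329 ≤ 62 is false
  police report filed: no → false
  claim amount > 218712 USD: 34818 > 218712 is false
  deductible < 1563 USD: 9339 < 1563 is false
  claims in prior 3 years ≤ 7: 3 ≤ 7 is true
  fraud score ≤ 44: 1 ≤ 44 is true
  premiums current: no → false
  days until reported ≤ 19 days: 361 ≤ 19 is false
  days until reported ≥ 264 days: 361 ≥ 264 is true
  NOT incident in covered region: yes → false
Combine:
[1.1] NOT true = false
[1.2] NOT false = true
[1] false AND true = false
[2.2] NOT false = true
[2] false AND true = false
[3.2] NOT false = true
[3.3] NOT false = true
[3] true AND true AND true = true
[4.2] NOT false = true
[4] false AND true AND false = false
[5.1] NOT true = false
[5] false AND true AND false = false
[6] false AND false = false
[7.1] NOT true = false
[7] false AND false AND false = false
[root] false OR false OR true OR false OR false OR false OR false = true
Overall: true → paid

Paid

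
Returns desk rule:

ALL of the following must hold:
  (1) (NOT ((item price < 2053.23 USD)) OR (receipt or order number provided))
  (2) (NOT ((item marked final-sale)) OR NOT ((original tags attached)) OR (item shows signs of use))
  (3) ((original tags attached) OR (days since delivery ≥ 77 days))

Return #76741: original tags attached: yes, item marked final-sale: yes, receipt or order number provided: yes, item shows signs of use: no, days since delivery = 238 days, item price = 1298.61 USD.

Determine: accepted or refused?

Refused

Atomic conditions:
  item price < 2053.23 USD: 1298.61 < 2053.23 is true
  receipt or order number provided: yes → true
  item marked final-sale: yes → true
  original tags attached: yes → true
  item shows signs of use: no → false
  days since delivery ≥ 77 days: 238 ≥ 77 is true
Combine:
[1.1] NOT true = false
[1] false OR true = true
[2.1] NOT true = false
[2.2] NOT true = false
[2] false OR false OR false = false
[3] true OR true = true
[root] true AND false AND true = false
Overall: false → refused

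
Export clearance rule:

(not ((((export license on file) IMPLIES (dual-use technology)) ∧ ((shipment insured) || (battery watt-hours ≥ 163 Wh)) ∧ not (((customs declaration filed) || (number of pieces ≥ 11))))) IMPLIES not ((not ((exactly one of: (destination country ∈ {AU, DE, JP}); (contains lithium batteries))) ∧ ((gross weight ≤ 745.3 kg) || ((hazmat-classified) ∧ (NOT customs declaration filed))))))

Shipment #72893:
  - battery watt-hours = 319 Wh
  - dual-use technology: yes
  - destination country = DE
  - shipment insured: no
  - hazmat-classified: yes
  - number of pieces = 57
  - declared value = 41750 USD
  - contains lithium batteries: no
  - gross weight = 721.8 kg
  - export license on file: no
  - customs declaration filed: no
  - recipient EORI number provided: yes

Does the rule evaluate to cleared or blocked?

Atomic conditions:
  export license on file: no → false
  dual-use technology: yes → true
  shipment insured: no → false
  battery watt-hours ≥ 163 Wh: 319 ≥ 163 is true
  customs declaration filed: no → false
  number of pieces ≥ 11: 57 ≥ 11 is true
  destination country ∈ {AU, DE, JP}: DE is in the set → true
  contains lithium batteries: no → false
  gross weight ≤ 745.3 kg: 721.8 ≤ 745.3 is true
  hazmat-classified: yes → true
  NOT customs declaration filed: no → true
Combine:
[1.1.1] false → true (antecedent false ⇒ implication holds) = true
[1.1.2] false OR true = true
[1.1.3.1] false OR true = true
[1.1.3] NOT true = false
[1.1] true AND true AND false = false
[1] NOT false = true
[2.1.1.1] exactly-one(true, false) = true
[2.1.1] NOT true = false
[2.1.2.2] true AND true = true
[2.1.2] true OR true = true
[2.1] false AND true = false
[2] NOT false = true
[root] true → true = true
Overall: true → cleared

Cleared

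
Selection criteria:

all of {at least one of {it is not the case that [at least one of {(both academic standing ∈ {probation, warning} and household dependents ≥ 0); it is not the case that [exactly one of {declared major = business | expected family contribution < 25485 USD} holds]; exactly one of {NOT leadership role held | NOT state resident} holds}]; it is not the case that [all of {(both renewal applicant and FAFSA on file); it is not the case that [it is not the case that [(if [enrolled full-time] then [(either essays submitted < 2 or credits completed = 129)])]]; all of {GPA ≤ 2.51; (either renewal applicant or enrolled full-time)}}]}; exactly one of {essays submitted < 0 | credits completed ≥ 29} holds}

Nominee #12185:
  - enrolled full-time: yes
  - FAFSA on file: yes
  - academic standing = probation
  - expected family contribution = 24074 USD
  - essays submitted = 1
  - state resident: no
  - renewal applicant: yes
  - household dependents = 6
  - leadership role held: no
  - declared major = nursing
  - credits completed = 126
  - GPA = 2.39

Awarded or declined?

Atomic conditions:
  academic standing ∈ {probation, warning}: probation is in the set → true
  household dependents ≥ 0: 6 ≥ 0 is true
  declared major = business: nursing == business is false
  expected family contribution < 25485 USD: 24074 < 25485 is true
  NOT leadership role held: no → true
  NOT state resident: no → true
  renewal applicant: yes → true
  FAFSA on file: yes → true
  enrolled full-time: yes → true
  essays submitted < 2: 1 < 2 is true
  credits completed = 129: 126 == 129 is false
  GPA ≤ 2.51: 2.39 ≤ 2.51 is true
  essays submitted < 0: 1 < 0 is false
  credits completed ≥ 29: 126 ≥ 29 is true
Combine:
[1.1.1.1] true AND true = true
[1.1.1.2.1] exactly-one(false, true) = true
[1.1.1.2] NOT true = false
[1.1.1.3] exactly-one(true, true) = false
[1.1.1] true OR false OR false = true
[1.1] NOT true = false
[1.2.1.1] true AND true = true
[1.2.1.2.1.1.2] true OR false = true
[1.2.1.2.1.1] true → true = true
[1.2.1.2.1] NOT true = false
[1.2.1.2] NOT false = true
[1.2.1.3.2] true OR true = true
[1.2.1.3] true AND true = true
[1.2.1] true AND true AND true = true
[1.2] NOT true = false
[1] false OR false = false
[2] exactly-one(false, true) = true
[root] false AND true = false
Overall: false → declined

Declined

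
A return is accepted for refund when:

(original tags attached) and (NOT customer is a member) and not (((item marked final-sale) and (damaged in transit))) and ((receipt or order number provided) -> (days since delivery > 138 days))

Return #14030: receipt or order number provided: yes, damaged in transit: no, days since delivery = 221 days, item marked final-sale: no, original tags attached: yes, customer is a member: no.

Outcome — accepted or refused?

Accepted

Atomic conditions:
  original tags attached: yes → true
  NOT customer is a member: no → true
  item marked final-sale: no → false
  damaged in transit: no → false
  receipt or order number provided: yes → true
  days since delivery > 138 days: 221 > 138 is true
Combine:
[3.1] false AND false = false
[3] NOT false = true
[4] true → true = true
[root] true AND true AND true AND true = true
Overall: true → accepted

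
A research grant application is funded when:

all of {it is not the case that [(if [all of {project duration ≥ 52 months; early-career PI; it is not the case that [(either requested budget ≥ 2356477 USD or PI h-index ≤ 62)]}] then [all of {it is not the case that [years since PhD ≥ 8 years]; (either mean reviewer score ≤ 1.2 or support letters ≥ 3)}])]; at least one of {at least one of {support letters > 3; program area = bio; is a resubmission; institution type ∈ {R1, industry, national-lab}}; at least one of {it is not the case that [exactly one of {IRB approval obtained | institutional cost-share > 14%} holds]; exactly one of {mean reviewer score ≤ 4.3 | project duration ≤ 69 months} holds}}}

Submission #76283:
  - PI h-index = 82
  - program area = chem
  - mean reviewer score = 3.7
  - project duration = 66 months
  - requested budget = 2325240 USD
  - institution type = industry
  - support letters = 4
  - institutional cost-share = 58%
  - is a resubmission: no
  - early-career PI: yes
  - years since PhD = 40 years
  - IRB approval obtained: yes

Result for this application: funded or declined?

Funded

Atomic conditions:
  project duration ≥ 52 months: 66 ≥ 52 is true
  early-career PI: yes → true
  requested budget ≥ 2356477 USD: 2325240 ≥ 2356477 is false
  PI h-index ≤ 62: 82 ≤ 62 is false
  years since PhD ≥ 8 years: 40 ≥ 8 is true
  mean reviewer score ≤ 1.2: 3.7 ≤ 1.2 is false
  support letters ≥ 3: 4 ≥ 3 is true
  support letters > 3: 4 > 3 is true
  program area = bio: chem == bio is false
  is a resubmission: no → false
  institution type ∈ {R1, industry, national-lab}: industry is in the set → true
  IRB approval obtained: yes → true
  institutional cost-share > 14%: 58 > 14 is true
  mean reviewer score ≤ 4.3: 3.7 ≤ 4.3 is true
  project duration ≤ 69 months: 66 ≤ 69 is true
Combine:
[1.1.1.3.1] false OR false = false
[1.1.1.3] NOT false = true
[1.1.1] true AND true AND true = true
[1.1.2.1] NOT true = false
[1.1.2.2] false OR true = true
[1.1.2] false AND true = false
[1.1] true → false = false
[1] NOT false = true
[2.1] true OR false OR false OR true = true
[2.2.1.1] exactly-one(true, true) = false
[2.2.1] NOT false = true
[2.2.2] exactly-one(true, true) = false
[2.2] true OR false = true
[2] true OR true = true
[root] true AND true = true
Overall: true → funded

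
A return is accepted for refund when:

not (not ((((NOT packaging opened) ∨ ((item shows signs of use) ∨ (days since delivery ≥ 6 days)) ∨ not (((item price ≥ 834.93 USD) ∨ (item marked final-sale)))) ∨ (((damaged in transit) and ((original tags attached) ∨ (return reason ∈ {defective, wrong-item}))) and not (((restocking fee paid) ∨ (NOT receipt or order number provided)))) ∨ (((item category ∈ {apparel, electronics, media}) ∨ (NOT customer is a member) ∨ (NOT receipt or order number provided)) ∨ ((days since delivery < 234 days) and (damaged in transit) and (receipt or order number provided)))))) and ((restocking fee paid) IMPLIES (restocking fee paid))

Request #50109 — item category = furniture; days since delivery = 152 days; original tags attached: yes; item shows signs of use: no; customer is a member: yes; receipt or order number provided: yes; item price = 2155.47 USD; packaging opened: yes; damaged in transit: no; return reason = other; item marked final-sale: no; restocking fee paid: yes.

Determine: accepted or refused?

Atomic conditions:
  NOT packaging opened: yes → false
  item shows signs of use: no → false
  days since delivery ≥ 6 days: 152 ≥ 6 is true
  item price ≥ 834.93 USD: 2155.47 ≥ 834.93 is true
  item marked final-sale: no → false
  damaged in transit: no → false
  original tags attached: yes → true
  return reason ∈ {defective, wrong-item}: other is not in the set → false
  restocking fee paid: yes → true
  NOT receipt or order number provided: yes → false
  item category ∈ {apparel, electronics, media}: furniture is not in the set → false
  NOT customer is a member: yes → false
  days since delivery < 234 days: 152 < 234 is true
  receipt or order number provided: yes → true
Combine:
[1.1.1.1.2] false OR true = true
[1.1.1.1.3.1] true OR false = true
[1.1.1.1.3] NOT true = false
[1.1.1.1] false OR true OR false = true
[1.1.1.2.1.2] true OR false = true
[1.1.1.2.1] false AND true = false
[1.1.1.2.2.1] true OR false = true
[1.1.1.2.2] NOT true = false
[1.1.1.2] false AND false = false
[1.1.1.3.1] false OR false OR false = false
[1.1.1.3.2] true AND false AND true = false
[1.1.1.3] false OR false = false
[1.1.1] true OR false OR false = true
[1.1] NOT true = false
[1] NOT false = true
[2] true → true = true
[root] true AND true = true
Overall: true → accepted

Accepted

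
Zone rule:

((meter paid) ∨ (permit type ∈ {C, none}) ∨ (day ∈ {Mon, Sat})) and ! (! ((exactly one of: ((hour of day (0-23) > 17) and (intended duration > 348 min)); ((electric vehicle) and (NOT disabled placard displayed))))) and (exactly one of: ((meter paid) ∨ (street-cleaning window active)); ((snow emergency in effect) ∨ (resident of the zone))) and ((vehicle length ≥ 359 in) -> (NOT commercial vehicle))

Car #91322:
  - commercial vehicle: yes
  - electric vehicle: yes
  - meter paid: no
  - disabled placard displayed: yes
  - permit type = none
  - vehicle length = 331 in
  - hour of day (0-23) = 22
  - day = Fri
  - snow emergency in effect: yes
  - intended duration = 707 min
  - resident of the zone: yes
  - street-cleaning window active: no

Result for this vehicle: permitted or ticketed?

Permitted

Atomic conditions:
  meter paid: no → false
  permit type ∈ {C, none}: none is in the set → true
  day ∈ {Mon, Sat}: Fri is not in the set → false
  hour of day (0-23) > 17: 22 > 17 is true
  intended duration > 348 min: 707 > 348 is true
  electric vehicle: yes → true
  NOT disabled placard displayed: yes → false
  street-cleaning window active: no → false
  snow emergency in effect: yes → true
  resident of the zone: yes → true
  vehicle length ≥ 359 in: 331 ≥ 359 is false
  NOT commercial vehicle: yes → false
Combine:
[1] false OR true OR false = true
[2.1.1.1] true AND true = true
[2.1.1.2] true AND false = false
[2.1.1] exactly-one(true, false) = true
[2.1] NOT true = false
[2] NOT false = true
[3.1] false OR false = false
[3.2] true OR true = true
[3] exactly-one(false, true) = true
[4] false → false (antecedent false ⇒ implication holds) = true
[root] true AND true AND true AND true = true
Overall: true → permitted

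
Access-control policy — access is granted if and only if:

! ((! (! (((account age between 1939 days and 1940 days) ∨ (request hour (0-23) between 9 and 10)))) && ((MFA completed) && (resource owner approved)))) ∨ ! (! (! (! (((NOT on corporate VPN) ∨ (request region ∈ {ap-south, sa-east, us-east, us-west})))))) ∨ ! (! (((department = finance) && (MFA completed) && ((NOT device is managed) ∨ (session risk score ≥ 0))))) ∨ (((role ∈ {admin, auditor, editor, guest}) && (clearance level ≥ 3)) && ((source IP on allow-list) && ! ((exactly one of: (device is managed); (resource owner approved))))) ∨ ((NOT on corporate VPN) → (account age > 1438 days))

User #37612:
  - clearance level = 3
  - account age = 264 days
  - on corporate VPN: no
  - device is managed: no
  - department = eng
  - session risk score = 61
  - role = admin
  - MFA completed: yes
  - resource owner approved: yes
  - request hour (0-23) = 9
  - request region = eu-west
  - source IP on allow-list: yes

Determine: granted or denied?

Atomic conditions:
  account age between 1939 days and 1940 days: 264 in [1939, 1940] is false
  request hour (0-23) between 9 and 10: 9 in [9, 10] is true
  MFA completed: yes → true
  resource owner approved: yes → true
  NOT on corporate VPN: no → true
  request region ∈ {ap-south, sa-east, us-east, us-west}: eu-west is not in the set → false
  department = finance: eng == finance is false
  NOT device is managed: no → true
  session risk score ≥ 0: 61 ≥ 0 is true
  role ∈ {admin, auditor, editor, guest}: admin is in the set → true
  clearance level ≥ 3: 3 ≥ 3 is true
  source IP on allow-list: yes → true
  device is managed: no → false
  account age > 1438 days: 264 > 1438 is false
Combine:
[1.1.1.1.1] false OR true = true
[1.1.1.1] NOT true = false
[1.1.1] NOT false = true
[1.1.2] true AND true = true
[1.1] true AND true = true
[1] NOT true = false
[2.1.1.1.1] true OR false = true
[2.1.1.1] NOT true = false
[2.1.1] NOT false = true
[2.1] NOT true = false
[2] NOT false = true
[3.1.1.3] true OR true = true
[3.1.1] false AND true AND true = false
[3.1] NOT false = true
[3] NOT true = false
[4.1] true AND true = true
[4.2.2.1] exactly-one(false, true) = true
[4.2.2] NOT true = false
[4.2] true AND false = false
[4] true AND false = false
[5] true → false = false
[root] false OR true OR false OR false OR false = true
Overall: true → granted

Granted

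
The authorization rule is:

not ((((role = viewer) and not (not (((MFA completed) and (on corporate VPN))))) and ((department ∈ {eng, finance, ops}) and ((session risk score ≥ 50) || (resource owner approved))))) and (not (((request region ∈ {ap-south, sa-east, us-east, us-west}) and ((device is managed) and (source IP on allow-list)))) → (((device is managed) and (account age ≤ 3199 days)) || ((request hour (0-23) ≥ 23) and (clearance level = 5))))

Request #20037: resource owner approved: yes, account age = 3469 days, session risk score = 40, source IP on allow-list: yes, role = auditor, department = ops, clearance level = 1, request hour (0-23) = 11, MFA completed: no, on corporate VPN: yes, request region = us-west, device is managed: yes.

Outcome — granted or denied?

Atomic conditions:
  role = viewer: auditor == viewer is false
  MFA completed: no → false
  on corporate VPN: yes → true
  department ∈ {eng, finance, ops}: ops is in the set → true
  session risk score ≥ 50: 40 ≥ 50 is false
  resource owner approved: yes → true
  request region ∈ {ap-south, sa-east, us-east, us-west}: us-west is in the set → true
  device is managed: yes → true
  source IP on allow-list: yes → true
  account age ≤ 3199 days: 3469 ≤ 3199 is false
  request hour (0-23) ≥ 23: 11 ≥ 23 is false
  clearance level = 5: 1 == 5 is false
Combine:
[1.1.1.2.1.1] false AND true = false
[1.1.1.2.1] NOT false = true
[1.1.1.2] NOT true = false
[1.1.1] false AND false = false
[1.1.2.2] false OR true = true
[1.1.2] true AND true = true
[1.1] false AND true = false
[1] NOT false = true
[2.1.1.2] true AND true = true
[2.1.1] true AND true = true
[2.1] NOT true = false
[2.2.1] true AND false = false
[2.2.2] false AND false = false
[2.2] false OR false = false
[2] false → false (antecedent false ⇒ implication holds) = true
[root] true AND true = true
Overall: true → granted

Granted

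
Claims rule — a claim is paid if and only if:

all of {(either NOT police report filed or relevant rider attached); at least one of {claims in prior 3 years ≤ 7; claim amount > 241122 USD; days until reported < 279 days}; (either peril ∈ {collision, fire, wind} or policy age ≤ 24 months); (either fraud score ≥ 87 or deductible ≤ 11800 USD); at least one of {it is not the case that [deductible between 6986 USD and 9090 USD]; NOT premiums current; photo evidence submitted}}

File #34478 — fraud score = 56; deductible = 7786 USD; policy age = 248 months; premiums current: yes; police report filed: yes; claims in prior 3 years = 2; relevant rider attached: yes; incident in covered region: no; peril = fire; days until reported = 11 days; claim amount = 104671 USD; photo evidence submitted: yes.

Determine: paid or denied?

Atomic conditions:
  NOT police report filed: yes → false
  relevant rider attached: yes → true
  claims in prior 3 years ≤ 7: 2 ≤ 7 is true
  claim amount > 241122 USD: 104671 > 241122 is false
  days until reported < 279 days: 11 < 279 is true
  peril ∈ {collision, fire, wind}: fire is in the set → true
  policy age ≤ 24 months: 248 ≤ 24 is false
  fraud score ≥ 87: 56 ≥ 87 is false
  deductible ≤ 11800 USD: 7786 ≤ 11800 is true
  deductible between 6986 USD and 9090 USD: 7786 in [6986, 9090] is true
  NOT premiums current: yes → false
  photo evidence submitted: yes → true
Combine:
[1] false OR true = true
[2] true OR false OR true = true
[3] true OR false = true
[4] false OR true = true
[5.1] NOT true = false
[5] false OR false OR true = true
[root] true AND true AND true AND true AND true = true
Overall: true → paid

Paid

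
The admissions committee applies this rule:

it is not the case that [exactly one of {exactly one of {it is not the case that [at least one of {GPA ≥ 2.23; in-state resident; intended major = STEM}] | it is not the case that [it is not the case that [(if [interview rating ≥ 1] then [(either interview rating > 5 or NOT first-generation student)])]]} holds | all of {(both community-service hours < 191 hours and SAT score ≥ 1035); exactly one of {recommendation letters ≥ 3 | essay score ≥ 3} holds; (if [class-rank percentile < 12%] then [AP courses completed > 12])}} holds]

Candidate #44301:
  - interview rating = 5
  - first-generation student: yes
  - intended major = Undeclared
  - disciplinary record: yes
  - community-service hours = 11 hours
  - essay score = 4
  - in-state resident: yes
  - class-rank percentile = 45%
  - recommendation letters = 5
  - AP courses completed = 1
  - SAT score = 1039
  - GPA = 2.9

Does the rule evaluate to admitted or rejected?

Admitted

Atomic conditions:
  GPA ≥ 2.23: 2.9 ≥ 2.23 is true
  in-state resident: yes → true
  intended major = STEM: Undeclared == STEM is false
  interview rating ≥ 1: 5 ≥ 1 is true
  interview rating > 5: 5 > 5 is false
  NOT first-generation student: yes → false
  community-service hours < 191 hours: 11 < 191 is true
  SAT score ≥ 1035: 1039 ≥ 1035 is true
  recommendation letters ≥ 3: 5 ≥ 3 is true
  essay score ≥ 3: 4 ≥ 3 is true
  class-rank percentile < 12%: 45 < 12 is false
  AP courses completed > 12: 1 > 12 is false
Combine:
[1.1.1.1] true OR true OR false = true
[1.1.1] NOT true = false
[1.1.2.1.1.2] false OR false = false
[1.1.2.1.1] true → false = false
[1.1.2.1] NOT false = true
[1.1.2] NOT true = false
[1.1] exactly-one(false, false) = false
[1.2.1] true AND true = true
[1.2.2] exactly-one(true, true) = false
[1.2.3] false → false (antecedent false ⇒ implication holds) = true
[1.2] true AND false AND true = false
[1] exactly-one(false, false) = false
[root] NOT false = true
Overall: true → admitted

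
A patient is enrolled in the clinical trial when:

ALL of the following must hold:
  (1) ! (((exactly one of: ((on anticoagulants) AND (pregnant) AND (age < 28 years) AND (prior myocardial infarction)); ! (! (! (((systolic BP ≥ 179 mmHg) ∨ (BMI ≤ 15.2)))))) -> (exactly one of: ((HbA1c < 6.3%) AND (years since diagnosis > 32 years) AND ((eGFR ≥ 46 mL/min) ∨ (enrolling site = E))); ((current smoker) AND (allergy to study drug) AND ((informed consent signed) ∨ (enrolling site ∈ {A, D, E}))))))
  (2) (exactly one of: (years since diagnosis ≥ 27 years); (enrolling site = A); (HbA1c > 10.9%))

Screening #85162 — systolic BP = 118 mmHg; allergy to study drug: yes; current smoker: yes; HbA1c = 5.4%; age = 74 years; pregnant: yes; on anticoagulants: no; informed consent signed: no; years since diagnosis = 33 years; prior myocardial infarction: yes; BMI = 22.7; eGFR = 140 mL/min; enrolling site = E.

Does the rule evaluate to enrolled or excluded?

Enrolled

Atomic conditions:
  on anticoagulants: no → false
  pregnant: yes → true
  age < 28 years: 74 < 28 is false
  prior myocardial infarction: yes → true
  systolic BP ≥ 179 mmHg: 118 ≥ 179 is false
  BMI ≤ 15.2: 22.7 ≤ 15.2 is false
  HbA1c < 6.3%: 5.4 < 6.3 is true
  years since diagnosis > 32 years: 33 > 32 is true
  eGFR ≥ 46 mL/min: 140 ≥ 46 is true
  enrolling site = E: E == E is true
  current smoker: yes → true
  allergy to study drug: yes → true
  informed consent signed: no → false
  enrolling site ∈ {A, D, E}: E is in the set → true
  years since diagnosis ≥ 27 years: 33 ≥ 27 is true
  enrolling site = A: E == A is false
  HbA1c > 10.9%: 5.4 > 10.9 is false
Combine:
[1.1.1.1] false AND true AND false AND true = false
[1.1.1.2.1.1.1] false OR false = false
[1.1.1.2.1.1] NOT false = true
[1.1.1.2.1] NOT true = false
[1.1.1.2] NOT false = true
[1.1.1] exactly-one(false, true) = true
[1.1.2.1.3] true OR true = true
[1.1.2.1] true AND true AND true = true
[1.1.2.2.3] false OR true = true
[1.1.2.2] true AND true AND true = true
[1.1.2] exactly-one(true, true) = false
[1.1] true → false = false
[1] NOT false = true
[2] exactly-one(true, false, false) = true
[root] true AND true = true
Overall: true → enrolled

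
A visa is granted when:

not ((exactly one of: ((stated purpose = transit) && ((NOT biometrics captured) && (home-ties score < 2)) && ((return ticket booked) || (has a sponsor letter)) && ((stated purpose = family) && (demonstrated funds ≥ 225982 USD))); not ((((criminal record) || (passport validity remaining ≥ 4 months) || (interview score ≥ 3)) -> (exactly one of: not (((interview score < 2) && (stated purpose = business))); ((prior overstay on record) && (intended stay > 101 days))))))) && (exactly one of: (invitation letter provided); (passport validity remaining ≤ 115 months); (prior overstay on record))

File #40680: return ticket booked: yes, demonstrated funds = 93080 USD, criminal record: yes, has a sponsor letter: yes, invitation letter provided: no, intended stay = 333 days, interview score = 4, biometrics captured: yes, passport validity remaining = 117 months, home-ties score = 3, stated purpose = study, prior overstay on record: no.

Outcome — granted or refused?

Atomic conditions:
  stated purpose = transit: study == transit is false
  NOT biometrics captured: yes → false
  home-ties score < 2: 3 < 2 is false
  return ticket booked: yes → true
  has a sponsor letter: yes → true
  stated purpose = family: study == family is false
  demonstrated funds ≥ 225982 USD: 93080 ≥ 225982 is false
  criminal record: yes → true
  passport validity remaining ≥ 4 months: 117 ≥ 4 is true
  interview score ≥ 3: 4 ≥ 3 is true
  interview score < 2: 4 < 2 is false
  stated purpose = business: study == business is false
  prior overstay on record: no → false
  intended stay > 101 days: 333 > 101 is true
  invitation letter provided: no → false
  passport validity remaining ≤ 115 months: 117 ≤ 115 is false
Combine:
[1.1.1.2] false AND false = false
[1.1.1.3] true OR true = true
[1.1.1.4] false AND false = false
[1.1.1] false AND false AND true AND false = false
[1.1.2.1.1] true OR true OR true = true
[1.1.2.1.2.1.1] false AND false = false
[1.1.2.1.2.1] NOT false = true
[1.1.2.1.2.2] false AND true = false
[1.1.2.1.2] exactly-one(true, false) = true
[1.1.2.1] true → true = true
[1.1.2] NOT true = false
[1.1] exactly-one(false, false) = false
[1] NOT false = true
[2] exactly-one(false, false, false) = false
[root] true AND false = false
Overall: false → refused

Refused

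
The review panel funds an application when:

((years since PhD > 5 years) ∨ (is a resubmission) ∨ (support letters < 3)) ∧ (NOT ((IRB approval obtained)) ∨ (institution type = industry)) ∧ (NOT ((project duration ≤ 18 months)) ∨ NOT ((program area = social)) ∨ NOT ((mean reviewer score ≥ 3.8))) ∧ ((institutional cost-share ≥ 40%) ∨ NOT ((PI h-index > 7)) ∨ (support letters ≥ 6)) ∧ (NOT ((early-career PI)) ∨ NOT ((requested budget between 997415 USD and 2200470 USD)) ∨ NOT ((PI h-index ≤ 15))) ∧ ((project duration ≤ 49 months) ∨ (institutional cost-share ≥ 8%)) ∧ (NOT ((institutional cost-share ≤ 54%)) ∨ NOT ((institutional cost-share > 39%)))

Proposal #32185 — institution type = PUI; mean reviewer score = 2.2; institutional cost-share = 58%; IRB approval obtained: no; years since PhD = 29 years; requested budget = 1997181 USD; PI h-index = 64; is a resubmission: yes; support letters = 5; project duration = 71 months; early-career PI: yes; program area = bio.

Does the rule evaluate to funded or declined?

Funded

Atomic conditions:
  years since PhD > 5 years: 29 > 5 is true
  is a resubmission: yes → true
  support letters < 3: 5 < 3 is false
  IRB approval obtained: no → false
  institution type = industry: PUI == industry is false
  project duration ≤ 18 months: 71 ≤ 18 is false
  program area = social: bio == social is false
  mean reviewer score ≥ 3.8: 2.2 ≥ 3.8 is false
  institutional cost-share ≥ 40%: 58 ≥ 40 is true
  PI h-index > 7: 64 > 7 is true
  support letters ≥ 6: 5 ≥ 6 is false
  early-career PI: yes → true
  requested budget between 997415 USD and 2200470 USD: 1997181 in [997415, 2200470] is true
  PI h-index ≤ 15: 64 ≤ 15 is false
  project duration ≤ 49 months: 71 ≤ 49 is false
  institutional cost-share ≥ 8%: 58 ≥ 8 is true
  institutional cost-share ≤ 54%: 58 ≤ 54 is false
  institutional cost-share > 39%: 58 > 39 is true
Combine:
[1] true OR true OR false = true
[2.1] NOT false = true
[2] true OR false = true
[3.1] NOT false = true
[3.2] NOT false = true
[3.3] NOT false = true
[3] true OR true OR true = true
[4.2] NOT true = false
[4] true OR false OR false = true
[5.1] NOT true = false
[5.2] NOT true = false
[5.3] NOT false = true
[5] false OR false OR true = true
[6] false OR true = true
[7.1] NOT false = true
[7.2] NOT true = false
[7] true OR false = true
[root] true AND true AND true AND true AND true AND true AND true = true
Overall: true → funded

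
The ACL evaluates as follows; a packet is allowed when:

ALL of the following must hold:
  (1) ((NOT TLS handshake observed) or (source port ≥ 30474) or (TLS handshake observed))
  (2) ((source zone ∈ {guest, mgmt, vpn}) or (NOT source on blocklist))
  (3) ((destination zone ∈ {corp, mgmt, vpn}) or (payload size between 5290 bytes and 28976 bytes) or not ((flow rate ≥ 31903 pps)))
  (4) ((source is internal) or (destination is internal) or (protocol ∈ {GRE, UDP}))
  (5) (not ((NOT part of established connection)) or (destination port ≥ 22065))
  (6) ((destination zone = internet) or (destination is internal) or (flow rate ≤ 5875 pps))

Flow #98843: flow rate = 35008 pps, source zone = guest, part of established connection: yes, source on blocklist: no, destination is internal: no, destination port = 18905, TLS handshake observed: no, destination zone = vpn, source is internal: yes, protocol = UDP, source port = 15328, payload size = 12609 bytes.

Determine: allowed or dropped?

Atomic conditions:
  NOT TLS handshake observed: no → true
  source port ≥ 30474: 15328 ≥ 30474 is false
  TLS handshake observed: no → false
  source zone ∈ {guest, mgmt, vpn}: guest is in the set → true
  NOT source on blocklist: no → true
  destination zone ∈ {corp, mgmt, vpn}: vpn is in the set → true
  payload size between 5290 bytes and 28976 bytes: 12609 in [5290, 28976] is true
  flow rate ≥ 31903 pps: 35008 ≥ 31903 is true
  source is internal: yes → true
  destination is internal: no → false
  protocol ∈ {GRE, UDP}: UDP is in the set → true
  NOT part of established connection: yes → false
  destination port ≥ 22065: 18905 ≥ 22065 is false
  destination zone = internet: vpn == internet is false
  flow rate ≤ 5875 pps: 35008 ≤ 5875 is false
Combine:
[1] true OR false OR false = true
[2] true OR true = true
[3.3] NOT true = false
[3] true OR true OR false = true
[4] true OR false OR true = true
[5.1] NOT false = true
[5] true OR false = true
[6] false OR false OR false = false
[root] true AND true AND true AND true AND true AND false = false
Overall: false → dropped

Dropped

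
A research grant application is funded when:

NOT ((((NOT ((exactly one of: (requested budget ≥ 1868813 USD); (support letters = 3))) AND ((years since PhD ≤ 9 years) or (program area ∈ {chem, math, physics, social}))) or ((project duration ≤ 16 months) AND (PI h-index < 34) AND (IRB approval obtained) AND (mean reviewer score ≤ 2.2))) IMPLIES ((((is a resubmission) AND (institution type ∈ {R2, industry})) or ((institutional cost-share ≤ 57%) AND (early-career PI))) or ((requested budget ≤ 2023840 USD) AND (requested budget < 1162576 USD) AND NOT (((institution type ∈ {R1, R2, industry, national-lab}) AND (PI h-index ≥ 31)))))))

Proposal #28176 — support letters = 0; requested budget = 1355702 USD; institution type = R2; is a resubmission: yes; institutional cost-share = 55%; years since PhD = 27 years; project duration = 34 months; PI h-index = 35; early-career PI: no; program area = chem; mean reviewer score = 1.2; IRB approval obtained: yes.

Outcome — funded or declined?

Declined

Atomic conditions:
  requested budget ≥ 1868813 USD: 1355702 ≥ 1868813 is false
  support letters = 3: 0 == 3 is false
  years since PhD ≤ 9 years: 27 ≤ 9 is false
  program area ∈ {chem, math, physics, social}: chem is in the set → true
  project duration ≤ 16 months: 34 ≤ 16 is false
  PI h-index < 34: 35 < 34 is false
  IRB approval obtained: yes → true
  mean reviewer score ≤ 2.2: 1.2 ≤ 2.2 is true
  is a resubmission: yes → true
  institution type ∈ {R2, industry}: R2 is in the set → true
  institutional cost-share ≤ 57%: 55 ≤ 57 is true
  early-career PI: no → false
  requested budget ≤ 2023840 USD: 1355702 ≤ 2023840 is true
  requested budget < 1162576 USD: 1355702 < 1162576 is false
  institution type ∈ {R1, R2, industry, national-lab}: R2 is in the set → true
  PI h-index ≥ 31: 35 ≥ 31 is true
Combine:
[1.1.1.1.1] exactly-one(false, false) = false
[1.1.1.1] NOT false = true
[1.1.1.2] false OR true = true
[1.1.1] true AND true = true
[1.1.2] false AND false AND true AND true = false
[1.1] true OR false = true
[1.2.1.1] true AND true = true
[1.2.1.2] true AND false = false
[1.2.1] true OR false = true
[1.2.2.3.1] true AND true = true
[1.2.2.3] NOT true = false
[1.2.2] true AND false AND false = false
[1.2] true OR false = true
[1] true → true = true
[root] NOT true = false
Overall: false → declined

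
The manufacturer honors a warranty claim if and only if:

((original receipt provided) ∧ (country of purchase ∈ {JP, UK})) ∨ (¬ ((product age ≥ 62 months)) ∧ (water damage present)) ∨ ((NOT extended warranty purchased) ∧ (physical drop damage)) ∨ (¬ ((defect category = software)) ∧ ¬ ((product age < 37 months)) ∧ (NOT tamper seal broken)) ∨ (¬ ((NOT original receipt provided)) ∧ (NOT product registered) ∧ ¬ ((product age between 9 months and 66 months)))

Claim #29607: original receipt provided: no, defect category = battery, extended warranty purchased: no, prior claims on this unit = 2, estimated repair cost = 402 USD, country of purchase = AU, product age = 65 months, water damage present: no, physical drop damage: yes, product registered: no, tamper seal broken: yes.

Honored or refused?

Honored

Atomic conditions:
  original receipt provided: no → false
  country of purchase ∈ {JP, UK}: AU is not in the set → false
  product age ≥ 62 months: 65 ≥ 62 is true
  water damage present: no → false
  NOT extended warranty purchased: no → true
  physical drop damage: yes → true
  defect category = software: battery == software is false
  product age < 37 months: 65 < 37 is false
  NOT tamper seal broken: yes → false
  NOT original receipt provided: no → true
  NOT product registered: no → true
  product age between 9 months and 66 months: 65 in [9, 66] is true
Combine:
[1] false AND false = false
[2.1] NOT true = false
[2] false AND false = false
[3] true AND true = true
[4.1] NOT false = true
[4.2] NOT false = true
[4] true AND true AND false = false
[5.1] NOT true = false
[5.3] NOT true = false
[5] false AND true AND false = false
[root] false OR false OR true OR false OR false = true
Overall: true → honored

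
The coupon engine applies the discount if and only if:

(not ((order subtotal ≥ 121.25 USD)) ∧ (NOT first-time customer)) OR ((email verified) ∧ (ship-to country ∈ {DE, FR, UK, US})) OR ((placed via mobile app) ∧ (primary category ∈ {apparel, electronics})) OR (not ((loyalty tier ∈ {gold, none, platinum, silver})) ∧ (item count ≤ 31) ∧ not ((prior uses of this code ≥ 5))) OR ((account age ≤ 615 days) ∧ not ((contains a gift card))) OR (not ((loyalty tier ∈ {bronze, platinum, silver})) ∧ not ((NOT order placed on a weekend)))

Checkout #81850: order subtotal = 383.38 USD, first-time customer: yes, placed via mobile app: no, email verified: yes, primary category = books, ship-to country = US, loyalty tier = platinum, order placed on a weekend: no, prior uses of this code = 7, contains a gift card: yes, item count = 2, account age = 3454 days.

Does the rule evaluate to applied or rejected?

Applied

Atomic conditions:
  order subtotal ≥ 121.25 USD: 383.38 ≥ 121.25 is true
  NOT first-time customer: yes → false
  email verified: yes → true
  ship-to country ∈ {DE, FR, UK, US}: US is in the set → true
  placed via mobile app: no → false
  primary category ∈ {apparel, electronics}: books is not in the set → false
  loyalty tier ∈ {gold, none, platinum, silver}: platinum is in the set → true
  item count ≤ 31: 2 ≤ 31 is true
  prior uses of this code ≥ 5: 7 ≥ 5 is true
  account age ≤ 615 days: 3454 ≤ 615 is false
  contains a gift card: yes → true
  loyalty tier ∈ {bronze, platinum, silver}: platinum is in the set → true
  NOT order placed on a weekend: no → true
Combine:
[1.1] NOT true = false
[1] false AND false = false
[2] true AND true = true
[3] false AND false = false
[4.1] NOT true = false
[4.3] NOT true = false
[4] false AND true AND false = false
[5.2] NOT true = false
[5] false AND false = false
[6.1] NOT true = false
[6.2] NOT true = false
[6] false AND false = false
[root] false OR true OR false OR false OR false OR false = true
Overall: true → applied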